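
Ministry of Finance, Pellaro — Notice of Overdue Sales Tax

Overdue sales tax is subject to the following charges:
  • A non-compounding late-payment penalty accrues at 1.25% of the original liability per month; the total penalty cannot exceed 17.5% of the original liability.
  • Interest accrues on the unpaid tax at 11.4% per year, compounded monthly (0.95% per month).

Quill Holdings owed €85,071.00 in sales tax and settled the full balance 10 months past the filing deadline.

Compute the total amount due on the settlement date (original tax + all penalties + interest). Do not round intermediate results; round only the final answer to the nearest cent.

€104,141.01

Penalty: 10 × 1.25% × €85,071.00 = €10,633.88… (below the 17.5% cap of €14,887.43…)
Interest: €85,071.00 × ((1 + 0.0095)^10 − 1) = €85,071.00 × 0.0991659… = €8,436.1393…
Total = €85,071.00 + €10,633.8750 + €8,436.1393… = €104,141.01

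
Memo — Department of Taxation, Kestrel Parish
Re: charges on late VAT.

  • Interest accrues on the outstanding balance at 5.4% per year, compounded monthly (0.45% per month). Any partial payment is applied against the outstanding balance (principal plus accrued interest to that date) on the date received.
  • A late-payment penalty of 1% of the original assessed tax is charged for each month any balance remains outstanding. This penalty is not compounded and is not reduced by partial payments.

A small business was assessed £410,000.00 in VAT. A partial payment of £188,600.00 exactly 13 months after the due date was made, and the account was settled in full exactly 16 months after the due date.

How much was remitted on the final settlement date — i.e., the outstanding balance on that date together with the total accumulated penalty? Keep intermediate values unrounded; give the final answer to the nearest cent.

Balance at month 13: £410,000.0000 × (1 + 0.0045)^13 = £434,643.4015…
After £188,600.00 payment: £434,643.4015… − £188,600.00 = £246,043.4015…
Balance at month 16: £246,043.4015… × (1 + 0.0045)^3 = £249,379.9570…
Penalty: 16 × 1% × £410,000.00 = £65,600.00
Final settlement = outstanding balance + penalty = £249,379.9570… + £65,600.00 = £314,979.96

£314,979.96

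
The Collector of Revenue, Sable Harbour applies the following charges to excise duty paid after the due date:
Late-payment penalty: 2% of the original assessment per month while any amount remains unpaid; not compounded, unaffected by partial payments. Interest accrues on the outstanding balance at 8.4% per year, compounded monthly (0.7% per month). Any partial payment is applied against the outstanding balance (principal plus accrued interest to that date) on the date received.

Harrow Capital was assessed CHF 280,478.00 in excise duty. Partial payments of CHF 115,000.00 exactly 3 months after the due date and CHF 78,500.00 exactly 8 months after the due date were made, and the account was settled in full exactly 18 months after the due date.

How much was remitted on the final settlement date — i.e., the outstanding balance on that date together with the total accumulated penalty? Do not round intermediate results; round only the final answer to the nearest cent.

Balance at month 3: CHF 280,478.0000 × (1 + 0.007)^3 = CHF 286,409.3645…
After CHF 115,000.00 payment: CHF 286,409.3645… − CHF 115,000.00 = CHF 171,409.3645…
Balance at month 8: CHF 171,409.3645… × (1 + 0.007)^5 = CHF 177,493.2728…
After CHF 78,500.00 payment: CHF 177,493.2728… − CHF 78,500.00 = CHF 98,993.2728…
Balance at month 18: CHF 98,993.2728… × (1 + 0.007)^10 = CHF 106,145.2070…
Penalty: 18 × 2% × CHF 280,478.00 = CHF 100,972.08
Final settlement = outstanding balance + penalty = CHF 106,145.2070… + CHF 100,972.08 = CHF 207,117.29

CHF 207,117.29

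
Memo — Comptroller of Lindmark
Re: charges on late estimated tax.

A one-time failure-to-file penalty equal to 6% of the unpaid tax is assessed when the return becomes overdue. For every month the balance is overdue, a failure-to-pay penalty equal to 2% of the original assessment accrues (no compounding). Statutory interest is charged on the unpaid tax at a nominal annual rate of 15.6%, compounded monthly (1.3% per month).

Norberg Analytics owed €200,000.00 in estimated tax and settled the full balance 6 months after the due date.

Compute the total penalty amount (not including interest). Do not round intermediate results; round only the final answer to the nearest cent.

€36,000.00

Failure-to-file penalty: 6% × €200,000.00 = €12,000.00
Failure-to-pay penalty: 6 × 2% × €200,000.00 = €24,000.00
Total penalty = €12,000.00 + €24,000.00 = €36,000.00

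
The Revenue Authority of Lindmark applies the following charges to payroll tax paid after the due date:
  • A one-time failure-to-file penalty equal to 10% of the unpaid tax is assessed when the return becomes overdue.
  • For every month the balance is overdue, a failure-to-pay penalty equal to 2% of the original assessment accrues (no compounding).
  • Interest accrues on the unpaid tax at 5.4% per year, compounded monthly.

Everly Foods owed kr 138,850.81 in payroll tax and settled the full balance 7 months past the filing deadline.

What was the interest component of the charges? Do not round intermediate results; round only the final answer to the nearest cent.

kr 4,433.29

Interest (5.4%/yr ÷ 12 = 0.45%/month): kr 138,850.81 × ((1 + 0.0045)^7 − 1) = kr 4,433.2917…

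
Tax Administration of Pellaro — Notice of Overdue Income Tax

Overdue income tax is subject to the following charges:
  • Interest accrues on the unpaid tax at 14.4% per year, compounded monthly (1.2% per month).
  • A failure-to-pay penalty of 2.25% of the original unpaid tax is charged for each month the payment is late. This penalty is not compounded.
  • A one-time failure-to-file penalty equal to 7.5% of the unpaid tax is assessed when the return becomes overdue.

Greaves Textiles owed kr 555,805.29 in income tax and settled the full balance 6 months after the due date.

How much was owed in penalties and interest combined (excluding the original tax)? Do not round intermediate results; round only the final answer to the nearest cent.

Failure-to-file penalty: 7.5% × kr 555,805.29 = kr 41,685.40…
Failure-to-pay penalty: 6 × 2.25% × kr 555,805.29 = kr 75,033.71…
Interest: kr 555,805.29 × ((1 + 0.012)^6 − 1) = kr 555,805.29 × 0.0741949… = kr 41,237.9026…
Penalties + interest = kr 116,719.1109 + kr 41,237.9026… = kr 157,957.01

kr 157,957.01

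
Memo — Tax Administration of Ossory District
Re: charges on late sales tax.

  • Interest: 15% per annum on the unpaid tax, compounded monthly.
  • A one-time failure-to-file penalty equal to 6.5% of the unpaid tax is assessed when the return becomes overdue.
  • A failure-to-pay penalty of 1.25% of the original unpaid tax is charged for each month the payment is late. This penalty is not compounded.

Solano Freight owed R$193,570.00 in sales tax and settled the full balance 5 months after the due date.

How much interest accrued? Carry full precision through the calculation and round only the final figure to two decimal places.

R$12,404.38

Interest (15%/yr ÷ 12 = 1.25%/month): R$193,570.00 × ((1 + 0.0125)^5 − 1) = R$12,404.3825…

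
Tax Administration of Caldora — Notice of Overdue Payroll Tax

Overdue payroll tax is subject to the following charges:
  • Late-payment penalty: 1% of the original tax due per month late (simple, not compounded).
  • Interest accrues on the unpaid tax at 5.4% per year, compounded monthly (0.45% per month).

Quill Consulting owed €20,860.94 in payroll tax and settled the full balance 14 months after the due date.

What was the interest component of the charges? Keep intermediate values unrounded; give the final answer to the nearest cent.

Interest: €20,860.94 × ((1 + 0.0045)^14 − 1) = €20,860.94 × 0.0648763… = €1,353.3813…

€1,353.38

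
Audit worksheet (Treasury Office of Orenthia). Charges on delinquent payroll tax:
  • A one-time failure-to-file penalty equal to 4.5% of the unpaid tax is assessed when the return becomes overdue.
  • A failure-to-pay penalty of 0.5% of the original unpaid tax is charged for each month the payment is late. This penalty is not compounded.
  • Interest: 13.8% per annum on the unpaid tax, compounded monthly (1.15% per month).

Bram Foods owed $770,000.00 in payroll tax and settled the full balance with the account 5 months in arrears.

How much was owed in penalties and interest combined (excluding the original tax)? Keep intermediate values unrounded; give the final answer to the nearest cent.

$99,205.10

Failure-to-file penalty: 4.5% × $770,000.00 = $34,650.00
Failure-to-pay penalty: 5 × 0.5% × $770,000.00 = $19,250.00
Interest: $770,000.00 × ((1 + 0.0115)^5 − 1) = $770,000.00 × 0.0588378… = $45,305.1032…
Penalties + interest = $53,900.0000 + $45,305.1032… = $99,205.10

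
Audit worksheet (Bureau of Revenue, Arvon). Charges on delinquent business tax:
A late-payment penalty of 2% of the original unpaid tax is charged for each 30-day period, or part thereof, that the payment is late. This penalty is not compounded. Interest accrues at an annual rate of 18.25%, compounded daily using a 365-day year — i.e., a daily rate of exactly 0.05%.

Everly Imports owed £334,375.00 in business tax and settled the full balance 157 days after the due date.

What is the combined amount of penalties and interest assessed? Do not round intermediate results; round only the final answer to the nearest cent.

£67,424.09

Penalty periods: ⌈157/30⌉ = 6; penalty = 6 × 2% × £334,375.00 = £40,125.00
Interest: £334,375.00 × ((1 + 0.0005)^157 − 1) = £334,375.00 × 0.08164213… = £27,299.0888…
Penalties + interest = £40,125.0000 + £27,299.0888… = £67,424.09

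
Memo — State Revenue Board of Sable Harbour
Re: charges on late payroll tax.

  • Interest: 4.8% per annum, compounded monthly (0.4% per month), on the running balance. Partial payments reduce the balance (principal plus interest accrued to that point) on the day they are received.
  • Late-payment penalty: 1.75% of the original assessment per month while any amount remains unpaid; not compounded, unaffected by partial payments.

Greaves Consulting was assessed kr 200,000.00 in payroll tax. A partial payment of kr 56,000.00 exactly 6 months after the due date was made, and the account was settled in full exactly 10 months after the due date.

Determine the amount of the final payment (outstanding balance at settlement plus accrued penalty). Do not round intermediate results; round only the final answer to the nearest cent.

Balance at month 6: kr 200,000.0000 × (1 + 0.004)^6 = kr 204,848.2568…
After kr 56,000.00 payment: kr 204,848.2568… − kr 56,000.00 = kr 148,848.2568…
Balance at month 10: kr 148,848.2568… × (1 + 0.004)^4 = kr 151,244.1565…
Penalty: 10 × 1.75% × kr 200,000.00 = kr 35,000.00
Final settlement = outstanding balance + penalty = kr 151,244.1565… + kr 35,000.00 = kr 186,244.16

kr 186,244.16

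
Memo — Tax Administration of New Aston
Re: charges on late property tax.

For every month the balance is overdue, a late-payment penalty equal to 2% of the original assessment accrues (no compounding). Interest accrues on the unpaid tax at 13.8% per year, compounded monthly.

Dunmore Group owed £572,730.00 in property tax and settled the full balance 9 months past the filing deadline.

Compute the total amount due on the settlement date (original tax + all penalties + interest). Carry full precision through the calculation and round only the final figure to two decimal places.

£737,900.17

Late-payment penalty: 9 × 2% × £572,730.00 = £103,091.40
Interest (13.8%/yr ÷ 12 = 1.15%/month): £572,730.00 × ((1 + 0.0115)^9 − 1) = £62,078.7676…
Total = £572,730.00 + £103,091.4000 + £62,078.7676… = £737,900.17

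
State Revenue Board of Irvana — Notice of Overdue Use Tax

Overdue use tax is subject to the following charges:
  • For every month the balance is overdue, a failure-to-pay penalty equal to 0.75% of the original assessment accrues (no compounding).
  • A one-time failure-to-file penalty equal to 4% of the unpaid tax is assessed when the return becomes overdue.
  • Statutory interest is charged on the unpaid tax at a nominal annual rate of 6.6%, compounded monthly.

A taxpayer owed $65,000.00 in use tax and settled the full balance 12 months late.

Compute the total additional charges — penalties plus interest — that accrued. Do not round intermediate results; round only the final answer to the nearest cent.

$12,872.18

Failure-to-file penalty: 4% × $65,000.00 = $2,600.00
Failure-to-pay penalty: 12 × 0.75% × $65,000.00 = $5,850.00
Interest (6.6%/yr ÷ 12 = 0.55%/month): $65,000.00 × ((1 + 0.0055)^12 − 1) = $4,422.1814…
Penalties + interest = $8,450.0000 + $4,422.1814… = $12,872.18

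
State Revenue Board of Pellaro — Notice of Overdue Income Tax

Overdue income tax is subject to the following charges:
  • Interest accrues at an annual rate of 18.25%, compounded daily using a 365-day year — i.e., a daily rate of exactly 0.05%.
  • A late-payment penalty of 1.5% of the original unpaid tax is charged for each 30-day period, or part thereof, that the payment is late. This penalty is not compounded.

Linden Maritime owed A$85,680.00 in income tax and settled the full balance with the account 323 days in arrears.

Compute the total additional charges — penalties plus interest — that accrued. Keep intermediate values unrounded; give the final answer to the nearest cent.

Penalty periods: ⌈323/30⌉ = 11; penalty = 11 × 1.5% × A$85,680.00 = A$14,137.20
Interest: A$85,680.00 × ((1 + 0.0005)^323 − 1) = A$85,680.00 × 0.17522502… = A$15,013.2800…
Penalties + interest = A$14,137.2000 + A$15,013.2800… = A$29,150.48

A$29,150.48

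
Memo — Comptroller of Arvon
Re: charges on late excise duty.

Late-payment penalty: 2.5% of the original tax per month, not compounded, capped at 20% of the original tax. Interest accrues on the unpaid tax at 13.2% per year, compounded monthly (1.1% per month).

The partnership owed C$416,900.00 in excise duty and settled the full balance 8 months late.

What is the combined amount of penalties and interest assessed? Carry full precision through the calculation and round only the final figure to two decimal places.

Penalty (uncapped): 8 × 2.5% × C$416,900.00 = C$83,380.00; cap = 20% × C$416,900.00 = C$83,380.00 → penalty = C$83,380.00
Interest: C$416,900.00 × ((1 + 0.011)^8 − 1) = C$416,900.00 × 0.0914636… = C$38,131.1623…
Penalties + interest = C$83,380.0000 + C$38,131.1623… = C$121,511.16

C$121,511.16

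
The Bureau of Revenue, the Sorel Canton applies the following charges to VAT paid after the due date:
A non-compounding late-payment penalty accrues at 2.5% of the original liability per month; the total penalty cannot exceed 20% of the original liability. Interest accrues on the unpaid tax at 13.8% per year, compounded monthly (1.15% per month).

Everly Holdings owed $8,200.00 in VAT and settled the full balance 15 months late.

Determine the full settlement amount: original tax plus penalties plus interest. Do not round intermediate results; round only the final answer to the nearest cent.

$11,374.24

Penalty (uncapped): 15 × 2.5% × $8,200.00 = $3,075.00; cap = 20% × $8,200.00 = $1,640.00 → penalty = $1,640.00
Interest: $8,200.00 × ((1 + 0.0115)^15 − 1) = $8,200.00 × 0.1871027… = $1,534.2425…
Total = $8,200.00 + $1,640.0000 + $1,534.2425… = $11,374.24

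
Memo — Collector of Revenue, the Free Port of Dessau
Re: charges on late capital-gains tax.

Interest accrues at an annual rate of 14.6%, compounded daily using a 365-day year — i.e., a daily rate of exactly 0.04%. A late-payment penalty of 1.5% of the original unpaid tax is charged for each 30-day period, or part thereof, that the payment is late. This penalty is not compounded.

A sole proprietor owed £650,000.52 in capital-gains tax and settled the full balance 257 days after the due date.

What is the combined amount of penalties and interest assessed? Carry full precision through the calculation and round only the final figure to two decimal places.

£158,110.65

Penalty periods: ⌈257/30⌉ = 9; penalty = 9 × 1.5% × £650,000.52 = £87,750.07…
Interest: £650,000.52 × ((1 + 0.0004)^257 − 1) = £650,000.52 × 0.10824695… = £70,360.5759…
Penalties + interest = £87,750.0702 + £70,360.5759… = £158,110.65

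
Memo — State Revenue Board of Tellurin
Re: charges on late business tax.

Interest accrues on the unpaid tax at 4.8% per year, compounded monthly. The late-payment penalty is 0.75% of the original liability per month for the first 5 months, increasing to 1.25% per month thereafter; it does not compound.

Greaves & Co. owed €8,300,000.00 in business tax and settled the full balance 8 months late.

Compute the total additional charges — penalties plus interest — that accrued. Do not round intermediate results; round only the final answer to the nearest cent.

€891,848.30

Penalty, months 1–5: 5 × 0.75% × €8,300,000.00 = €311,250.00
Penalty, months 6–8: 3 × 1.25% × €8,300,000.00 = €311,250.00
Interest (4.8%/yr ÷ 12 = 0.4%/month): €8,300,000.00 × ((1 + 0.004)^8 − 1) = €269,348.2964…
Penalties + interest = €622,500.0000 + €269,348.2964… = €891,848.30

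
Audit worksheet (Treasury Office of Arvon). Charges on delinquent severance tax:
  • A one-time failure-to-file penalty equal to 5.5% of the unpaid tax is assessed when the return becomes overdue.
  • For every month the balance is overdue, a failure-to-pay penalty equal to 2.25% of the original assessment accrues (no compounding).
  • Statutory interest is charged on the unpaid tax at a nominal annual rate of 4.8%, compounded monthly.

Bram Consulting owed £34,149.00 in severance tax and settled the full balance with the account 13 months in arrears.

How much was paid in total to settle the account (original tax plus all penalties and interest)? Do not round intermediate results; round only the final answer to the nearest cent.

£47,834.77

Failure-to-file penalty: 5.5% × £34,149.00 = £1,878.20…
Failure-to-pay penalty: 13 × 2.25% × £34,149.00 = £9,988.58…
Interest (4.8%/yr ÷ 12 = 0.4%/month): £34,149.00 × ((1 + 0.004)^13 − 1) = £1,818.9973…
Total = £34,149.00 + £11,866.7775 + £1,818.9973… = £47,834.77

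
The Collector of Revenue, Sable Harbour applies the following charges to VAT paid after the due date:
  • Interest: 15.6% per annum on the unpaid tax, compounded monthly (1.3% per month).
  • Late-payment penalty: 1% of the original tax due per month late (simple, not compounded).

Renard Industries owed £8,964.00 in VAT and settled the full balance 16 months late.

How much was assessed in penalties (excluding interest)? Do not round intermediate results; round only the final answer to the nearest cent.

£1,434.24

Late-payment penalty = 1% × £8,964.00 × 16 mo = £1,434.24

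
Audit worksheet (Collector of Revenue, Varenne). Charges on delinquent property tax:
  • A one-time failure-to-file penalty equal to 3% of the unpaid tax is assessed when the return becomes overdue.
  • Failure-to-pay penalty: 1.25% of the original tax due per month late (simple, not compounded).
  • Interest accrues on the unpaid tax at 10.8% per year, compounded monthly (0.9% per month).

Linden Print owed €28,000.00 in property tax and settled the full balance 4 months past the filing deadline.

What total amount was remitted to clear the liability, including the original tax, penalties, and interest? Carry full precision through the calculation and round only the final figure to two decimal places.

€31,261.69

Failure-to-file penalty: 3% × €28,000.00 = €840.00
Failure-to-pay penalty: 4 × 1.25% × €28,000.00 = €1,400.00
Interest: €28,000.00 × ((1 + 0.009)^4 − 1) = €28,000.00 × 0.0364889… = €1,021.6898…
Total = €28,000.00 + €2,240.0000 + €1,021.6898… = €31,261.69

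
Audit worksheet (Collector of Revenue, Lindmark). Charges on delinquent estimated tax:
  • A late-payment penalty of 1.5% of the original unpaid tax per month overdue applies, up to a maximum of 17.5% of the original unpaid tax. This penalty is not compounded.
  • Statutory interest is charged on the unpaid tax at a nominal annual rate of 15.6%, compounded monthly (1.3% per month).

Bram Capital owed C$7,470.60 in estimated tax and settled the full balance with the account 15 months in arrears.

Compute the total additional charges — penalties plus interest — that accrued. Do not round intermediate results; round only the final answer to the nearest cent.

Penalty (uncapped): 15 × 1.5% × C$7,470.60 = C$1,680.89…; cap = 17.5% × C$7,470.60 = C$1,307.36… → penalty = C$1,307.36…
Interest: C$7,470.60 × ((1 + 0.013)^15 − 1) = C$7,470.60 × 0.2137848… = C$1,597.1004…
Penalties + interest = C$1,307.3550 + C$1,597.1004… = C$2,904.46

C$2,904.46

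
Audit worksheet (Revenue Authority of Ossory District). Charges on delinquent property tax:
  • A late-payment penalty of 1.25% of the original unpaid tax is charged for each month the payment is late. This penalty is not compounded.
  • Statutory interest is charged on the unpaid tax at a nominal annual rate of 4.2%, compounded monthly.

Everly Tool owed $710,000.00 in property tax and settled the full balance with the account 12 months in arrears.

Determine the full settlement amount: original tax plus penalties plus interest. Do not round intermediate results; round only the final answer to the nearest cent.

$846,900.79

Late-payment penalty = 1.25% × $710,000.00 × 12 mo = $106,500.00
Interest (4.2%/yr ÷ 12 = 0.35%/month): $710,000.00 × ((1 + 0.0035)^12 − 1) = $30,400.7851…
Total = $710,000.00 + $106,500.0000 + $30,400.7851… = $846,900.79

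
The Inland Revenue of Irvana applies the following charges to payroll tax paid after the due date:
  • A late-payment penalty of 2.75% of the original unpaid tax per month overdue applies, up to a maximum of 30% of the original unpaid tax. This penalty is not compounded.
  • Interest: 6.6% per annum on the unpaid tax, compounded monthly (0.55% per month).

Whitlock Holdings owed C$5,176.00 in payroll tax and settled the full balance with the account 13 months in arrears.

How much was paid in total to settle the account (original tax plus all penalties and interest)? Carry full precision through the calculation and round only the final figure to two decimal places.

C$7,111.35

Penalty (uncapped): 13 × 2.75% × C$5,176.00 = C$1,850.42; cap = 30% × C$5,176.00 = C$1,552.80 → penalty = C$1,552.80
Interest: C$5,176.00 × ((1 + 0.0055)^13 − 1) = C$5,176.00 × 0.0739077… = C$382.5465…
Total = C$5,176.00 + C$1,552.8000 + C$382.5465… = C$7,111.35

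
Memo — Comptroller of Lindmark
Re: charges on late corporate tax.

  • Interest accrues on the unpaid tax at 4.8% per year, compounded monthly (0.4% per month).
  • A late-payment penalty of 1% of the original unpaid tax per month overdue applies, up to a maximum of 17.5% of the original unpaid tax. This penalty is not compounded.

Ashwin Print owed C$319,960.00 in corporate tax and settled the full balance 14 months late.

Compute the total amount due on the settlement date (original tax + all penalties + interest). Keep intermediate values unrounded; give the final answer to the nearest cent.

Penalty: 14 × 1% × C$319,960.00 = C$44,794.40 (below the 17.5% cap of C$55,993.00)
Interest: C$319,960.00 × ((1 + 0.004)^14 − 1) = C$319,960.00 × 0.0574796… = C$18,391.1582…
Total = C$319,960.00 + C$44,794.4000 + C$18,391.1582… = C$383,145.56

C$383,145.56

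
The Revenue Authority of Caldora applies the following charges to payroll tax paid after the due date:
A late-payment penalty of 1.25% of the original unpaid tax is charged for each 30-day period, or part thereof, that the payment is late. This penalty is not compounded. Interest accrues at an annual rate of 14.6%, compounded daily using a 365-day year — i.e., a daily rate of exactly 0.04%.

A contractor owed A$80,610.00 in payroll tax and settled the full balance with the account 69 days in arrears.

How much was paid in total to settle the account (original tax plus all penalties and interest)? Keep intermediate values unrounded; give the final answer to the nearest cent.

A$85,888.24

Penalty periods: ⌈69/30⌉ = 3; penalty = 3 × 1.25% × A$80,610.00 = A$3,022.88…
Interest: A$80,610.00 × ((1 + 0.0004)^69 − 1) = A$80,610.00 × 0.02797874… = A$2,255.3659…
Total = A$80,610.00 + A$3,022.8750 + A$2,255.3659… = A$85,888.24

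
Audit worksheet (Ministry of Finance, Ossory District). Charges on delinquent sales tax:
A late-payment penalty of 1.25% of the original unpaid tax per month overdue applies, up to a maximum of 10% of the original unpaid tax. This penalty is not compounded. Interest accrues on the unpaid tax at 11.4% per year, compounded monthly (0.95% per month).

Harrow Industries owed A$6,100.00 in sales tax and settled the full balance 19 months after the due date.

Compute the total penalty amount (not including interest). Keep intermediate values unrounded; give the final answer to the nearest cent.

A$610.00

Penalty (uncapped): 19 × 1.25% × A$6,100.00 = A$1,448.75; cap = 10% × A$6,100.00 = A$610.00 → penalty = A$610.00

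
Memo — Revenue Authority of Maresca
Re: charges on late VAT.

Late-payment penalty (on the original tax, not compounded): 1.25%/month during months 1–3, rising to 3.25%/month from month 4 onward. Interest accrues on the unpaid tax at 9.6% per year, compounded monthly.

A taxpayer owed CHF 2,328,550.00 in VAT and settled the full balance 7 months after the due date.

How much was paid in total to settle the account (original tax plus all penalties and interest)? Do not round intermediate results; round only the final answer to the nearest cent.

CHF 2,852,152.56

Penalty, months 1–3: 3 × 1.25% × CHF 2,328,550.00 = CHF 87,320.63…
Penalty, months 4–7: 4 × 3.25% × CHF 2,328,550.00 = CHF 302,711.50
Interest (9.6%/yr ÷ 12 = 0.8%/month): CHF 2,328,550.00 × ((1 + 0.008)^7 − 1) = CHF 133,570.4342…
Total = CHF 2,328,550.00 + CHF 390,032.1250 + CHF 133,570.4342… = CHF 2,852,152.56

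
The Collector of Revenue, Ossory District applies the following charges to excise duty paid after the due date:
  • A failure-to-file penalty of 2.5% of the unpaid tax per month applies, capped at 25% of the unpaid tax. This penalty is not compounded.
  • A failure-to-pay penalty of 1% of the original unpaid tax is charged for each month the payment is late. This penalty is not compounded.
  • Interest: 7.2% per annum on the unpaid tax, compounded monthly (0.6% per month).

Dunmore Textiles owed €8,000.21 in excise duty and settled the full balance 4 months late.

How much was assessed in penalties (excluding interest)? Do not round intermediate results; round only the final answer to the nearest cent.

Failure-to-file: 4 × 2.5% × €8,000.21 = €800.02… (under the 25% cap)
Failure-to-pay penalty = 1% × €8,000.21 × 4 mo = €320.01…
Total penalty = €800.02… + €320.01… = €1,120.03

€1,120.03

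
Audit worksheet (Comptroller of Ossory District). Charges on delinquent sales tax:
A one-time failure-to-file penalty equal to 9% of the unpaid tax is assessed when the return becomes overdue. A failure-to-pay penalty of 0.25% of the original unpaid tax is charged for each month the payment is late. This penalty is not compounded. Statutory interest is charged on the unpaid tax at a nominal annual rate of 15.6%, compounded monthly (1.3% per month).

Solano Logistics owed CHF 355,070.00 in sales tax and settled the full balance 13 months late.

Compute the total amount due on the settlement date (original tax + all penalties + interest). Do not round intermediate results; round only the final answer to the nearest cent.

Failure-to-file penalty: 9% × CHF 355,070.00 = CHF 31,956.30
Failure-to-pay penalty: 13 × 0.25% × CHF 355,070.00 = CHF 11,539.78…
Interest: CHF 355,070.00 × ((1 + 0.013)^13 − 1) = CHF 355,070.00 × 0.1828312… = CHF 64,917.8917…
Total = CHF 355,070.00 + CHF 43,496.0750 + CHF 64,917.8917… = CHF 463,483.97

CHF 463,483.97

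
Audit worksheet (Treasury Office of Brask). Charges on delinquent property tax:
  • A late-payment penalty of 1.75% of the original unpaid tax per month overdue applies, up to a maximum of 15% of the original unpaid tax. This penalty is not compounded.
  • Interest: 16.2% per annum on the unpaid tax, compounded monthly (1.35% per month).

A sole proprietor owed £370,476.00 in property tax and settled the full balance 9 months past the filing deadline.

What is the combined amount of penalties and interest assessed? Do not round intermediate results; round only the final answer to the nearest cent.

Penalty (uncapped): 9 × 1.75% × £370,476.00 = £58,349.97; cap = 15% × £370,476.00 = £55,571.40 → penalty = £55,571.40
Interest: £370,476.00 × ((1 + 0.0135)^9 − 1) = £370,476.00 × 0.1282719… = £47,521.6655…
Penalties + interest = £55,571.4000 + £47,521.6655… = £103,093.07

£103,093.07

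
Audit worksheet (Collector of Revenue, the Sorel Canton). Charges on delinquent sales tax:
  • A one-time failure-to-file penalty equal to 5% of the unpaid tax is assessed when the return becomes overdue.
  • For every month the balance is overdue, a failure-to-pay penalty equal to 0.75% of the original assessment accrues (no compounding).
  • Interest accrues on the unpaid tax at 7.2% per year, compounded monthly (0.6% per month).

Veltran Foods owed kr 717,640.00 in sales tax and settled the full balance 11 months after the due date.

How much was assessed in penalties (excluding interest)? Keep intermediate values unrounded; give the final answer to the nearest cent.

kr 95,087.30

Failure-to-file penalty: 5% × kr 717,640.00 = kr 35,882.00
Failure-to-pay penalty: 11 × 0.75% × kr 717,640.00 = kr 59,205.30
Total penalty = kr 35,882.00 + kr 59,205.30 = kr 95,087.30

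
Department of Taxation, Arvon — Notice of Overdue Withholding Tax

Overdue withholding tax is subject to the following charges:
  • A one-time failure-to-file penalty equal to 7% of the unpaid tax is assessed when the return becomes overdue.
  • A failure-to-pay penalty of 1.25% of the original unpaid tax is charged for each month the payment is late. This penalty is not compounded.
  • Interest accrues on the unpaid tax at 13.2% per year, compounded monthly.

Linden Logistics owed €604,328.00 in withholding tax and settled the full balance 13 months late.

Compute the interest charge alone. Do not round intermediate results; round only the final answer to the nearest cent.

Interest (13.2%/yr ÷ 12 = 1.1%/month): €604,328.00 × ((1 + 0.011)^13 − 1) = €92,359.0522…

€92,359.05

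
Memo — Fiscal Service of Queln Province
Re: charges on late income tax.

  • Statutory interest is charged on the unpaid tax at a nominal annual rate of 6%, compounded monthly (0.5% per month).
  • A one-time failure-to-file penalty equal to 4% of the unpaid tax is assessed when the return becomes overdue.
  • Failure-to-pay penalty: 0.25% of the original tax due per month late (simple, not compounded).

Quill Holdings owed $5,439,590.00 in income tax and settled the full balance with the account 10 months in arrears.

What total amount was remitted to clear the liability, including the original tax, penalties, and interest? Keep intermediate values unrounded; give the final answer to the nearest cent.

$6,071,344.70

Failure-to-file penalty: 4% × $5,439,590.00 = $217,583.60
Failure-to-pay penalty = 0.25% × $5,439,590.00 × 10 mo = $135,989.75
Interest: $5,439,590.00 × ((1 + 0.005)^10 − 1) = $5,439,590.00 × 0.0511401… = $278,181.3508…
Total = $5,439,590.00 + $353,573.3500 + $278,181.3508… = $6,071,344.70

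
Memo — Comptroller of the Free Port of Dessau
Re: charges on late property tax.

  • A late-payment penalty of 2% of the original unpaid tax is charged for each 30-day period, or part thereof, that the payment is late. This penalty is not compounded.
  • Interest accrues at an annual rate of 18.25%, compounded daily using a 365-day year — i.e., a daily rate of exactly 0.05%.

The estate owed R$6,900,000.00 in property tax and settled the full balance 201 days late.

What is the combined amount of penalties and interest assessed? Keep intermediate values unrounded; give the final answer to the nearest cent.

Penalty periods: ⌈201/30⌉ = 7; penalty = 7 × 2% × R$6,900,000.00 = R$966,000.00
Interest: R$6,900,000.00 × ((1 + 0.0005)^201 − 1) = R$6,900,000.00 × 0.10569587… = R$729,301.5030…
Penalties + interest = R$966,000.0000 + R$729,301.5030… = R$1,695,301.50

R$1,695,301.50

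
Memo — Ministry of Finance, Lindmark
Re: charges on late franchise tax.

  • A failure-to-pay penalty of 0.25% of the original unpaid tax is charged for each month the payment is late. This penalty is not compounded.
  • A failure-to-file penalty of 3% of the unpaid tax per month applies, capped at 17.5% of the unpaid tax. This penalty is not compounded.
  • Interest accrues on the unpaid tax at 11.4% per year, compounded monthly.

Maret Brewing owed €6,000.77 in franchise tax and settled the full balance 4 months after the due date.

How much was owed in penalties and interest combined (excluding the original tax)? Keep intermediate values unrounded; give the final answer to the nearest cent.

Failure-to-file: 4 × 3% × €6,000.77 = €720.09… (under the 17.5% cap)
Failure-to-pay penalty: 4 × 0.25% × €6,000.77 = €60.01…
Interest (11.4%/yr ÷ 12 = 0.95%/month): €6,000.77 × ((1 + 0.0095)^4 − 1) = €231.2993…
Penalties + interest = €780.1001 + €231.2993… = €1,011.40

€1,011.40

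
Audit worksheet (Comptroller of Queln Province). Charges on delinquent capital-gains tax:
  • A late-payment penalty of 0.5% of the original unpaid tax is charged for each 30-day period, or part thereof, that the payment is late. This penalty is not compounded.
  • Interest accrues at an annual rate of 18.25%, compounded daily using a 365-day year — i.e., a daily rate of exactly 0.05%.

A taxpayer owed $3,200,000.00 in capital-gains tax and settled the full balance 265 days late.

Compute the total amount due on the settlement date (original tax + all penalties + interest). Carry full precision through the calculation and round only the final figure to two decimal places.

Penalty periods: ⌈265/30⌉ = 9; penalty = 9 × 0.5% × $3,200,000.00 = $144,000.00
Interest: $3,200,000.00 × ((1 + 0.0005)^265 − 1) = $3,200,000.00 × 0.14164121… = $453,251.8758…
Total = $3,200,000.00 + $144,000.0000 + $453,251.8758… = $3,797,251.88

$3,797,251.88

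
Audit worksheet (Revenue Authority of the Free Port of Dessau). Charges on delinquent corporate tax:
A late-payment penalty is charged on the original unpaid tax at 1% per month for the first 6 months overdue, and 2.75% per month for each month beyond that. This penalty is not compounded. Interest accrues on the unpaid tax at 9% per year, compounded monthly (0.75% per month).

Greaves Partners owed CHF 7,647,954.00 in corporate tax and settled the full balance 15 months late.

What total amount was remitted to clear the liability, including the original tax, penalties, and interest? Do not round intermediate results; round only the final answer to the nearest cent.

CHF 10,906,767.04

Penalty, months 1–6: 6 × 1% × CHF 7,647,954.00 = CHF 458,877.24
Penalty, months 7–15: 9 × 2.75% × CHF 7,647,954.00 = CHF 1,892,868.62…
Interest: CHF 7,647,954.00 × ((1 + 0.0075)^15 − 1) = CHF 7,647,954.00 × 0.1186026… = CHF 907,067.1850…
Total = CHF 7,647,954.00 + CHF 2,351,745.8550 + CHF 907,067.1850… = CHF 10,906,767.04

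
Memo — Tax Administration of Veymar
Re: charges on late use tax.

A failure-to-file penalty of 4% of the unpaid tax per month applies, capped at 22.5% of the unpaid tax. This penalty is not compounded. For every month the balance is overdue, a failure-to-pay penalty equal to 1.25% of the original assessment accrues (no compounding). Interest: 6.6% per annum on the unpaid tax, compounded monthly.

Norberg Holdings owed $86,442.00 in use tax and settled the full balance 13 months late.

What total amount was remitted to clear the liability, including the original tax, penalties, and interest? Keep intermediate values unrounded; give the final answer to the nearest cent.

$126,327.01

Failure-to-file: 13 × 4% × $86,442.00 = $44,949.84, capped at 22.5% × $86,442.00 = $19,449.45
Failure-to-pay penalty = 1.25% × $86,442.00 × 13 mo = $14,046.83…
Interest (6.6%/yr ÷ 12 = 0.55%/month): $86,442.00 × ((1 + 0.0055)^13 − 1) = $6,388.7332…
Total = $86,442.00 + $33,496.2750 + $6,388.7332… = $126,327.01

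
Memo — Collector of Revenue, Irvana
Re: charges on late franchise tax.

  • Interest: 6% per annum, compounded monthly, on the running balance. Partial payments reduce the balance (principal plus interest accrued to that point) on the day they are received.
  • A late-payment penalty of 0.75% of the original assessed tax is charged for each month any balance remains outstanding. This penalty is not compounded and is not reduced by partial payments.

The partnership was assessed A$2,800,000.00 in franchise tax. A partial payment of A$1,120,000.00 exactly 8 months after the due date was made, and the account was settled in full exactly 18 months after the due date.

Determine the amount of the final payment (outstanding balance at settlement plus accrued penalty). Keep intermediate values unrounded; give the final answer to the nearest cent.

A$2,263,724.08

Monthly rate = 6% ÷ 12 = 0.5%
Balance at month 8: A$2,800,000.0000 × (1 + 0.005)^8 = A$2,913,979.7230…
After A$1,120,000.00 payment: A$2,913,979.7230… − A$1,120,000.00 = A$1,793,979.7230…
Balance at month 18: A$1,793,979.7230… × (1 + 0.005)^10 = A$1,885,724.0829…
Penalty: 18 × 0.75% × A$2,800,000.00 = A$378,000.00
Final settlement = outstanding balance + penalty = A$1,885,724.0829… + A$378,000.00 = A$2,263,724.08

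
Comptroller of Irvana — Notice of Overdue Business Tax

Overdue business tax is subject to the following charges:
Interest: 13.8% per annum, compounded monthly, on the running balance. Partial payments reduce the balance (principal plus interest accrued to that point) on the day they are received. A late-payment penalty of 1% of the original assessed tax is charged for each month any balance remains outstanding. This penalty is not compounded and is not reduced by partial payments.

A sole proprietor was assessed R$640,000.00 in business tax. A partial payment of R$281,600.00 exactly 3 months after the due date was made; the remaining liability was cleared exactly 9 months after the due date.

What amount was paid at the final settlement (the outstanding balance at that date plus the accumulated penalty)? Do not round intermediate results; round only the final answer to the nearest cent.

Monthly rate = 13.8% ÷ 12 = 1.15%
Balance at month 3: R$640,000.0000 × (1 + 0.0115)^3 = R$662,334.8934…
After R$281,600.00 payment: R$662,334.8934… − R$281,600.00 = R$380,734.8934…
Balance at month 9: R$380,734.8934… × (1 + 0.0115)^6 = R$407,772.5652…
Penalty: 9 × 1% × R$640,000.00 = R$57,600.00
Final settlement = outstanding balance + penalty = R$407,772.5652… + R$57,600.00 = R$465,372.57

R$465,372.57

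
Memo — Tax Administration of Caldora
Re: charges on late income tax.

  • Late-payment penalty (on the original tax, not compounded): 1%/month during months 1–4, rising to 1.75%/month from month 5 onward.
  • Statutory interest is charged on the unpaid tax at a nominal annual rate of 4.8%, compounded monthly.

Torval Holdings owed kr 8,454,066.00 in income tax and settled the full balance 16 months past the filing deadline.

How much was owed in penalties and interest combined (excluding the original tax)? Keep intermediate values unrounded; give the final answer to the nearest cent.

kr 2,671,115.50

Penalty, months 1–4: 4 × 1% × kr 8,454,066.00 = kr 338,162.64
Penalty, months 5–16: 12 × 1.75% × kr 8,454,066.00 = kr 1,775,353.86
Interest (4.8%/yr ÷ 12 = 0.4%/month): kr 8,454,066.00 × ((1 + 0.004)^16 − 1) = kr 557,599.0015…
Penalties + interest = kr 2,113,516.5000 + kr 557,599.0015… = kr 2,671,115.50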